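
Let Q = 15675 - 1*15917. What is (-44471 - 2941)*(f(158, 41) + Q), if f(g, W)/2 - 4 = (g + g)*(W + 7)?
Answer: -1427196024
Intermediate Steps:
f(g, W) = 8 + 4*g*(7 + W) (f(g, W) = 8 + 2*((g + g)*(W + 7)) = 8 + 2*((2*g)*(7 + W)) = 8 + 2*(2*g*(7 + W)) = 8 + 4*g*(7 + W))
Q = -242 (Q = 15675 - 15917 = -242)
(-44471 - 2941)*(f(158, 41) + Q) = (-44471 - 2941)*((8 + 28*158 + 4*41*158) - 242) = -47412*((8 + 4424 + 25912) - 242) = -47412*(30344 - 242) = -47412*30102 = -1427196024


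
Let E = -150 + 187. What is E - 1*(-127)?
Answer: 164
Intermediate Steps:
E = 37
E - 1*(-127) = 37 - 1*(-127) = 37 + 127 = 164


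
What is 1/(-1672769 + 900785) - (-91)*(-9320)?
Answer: -654735070081/771984 ≈ -8.4812e+5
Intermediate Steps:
1/(-1672769 + 900785) - (-91)*(-9320) = 1/(-771984) - 1*848120 = -1/771984 - 848120 = -654735070081/771984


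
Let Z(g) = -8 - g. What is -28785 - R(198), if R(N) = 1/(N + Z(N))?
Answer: -230279/8 ≈ -28785.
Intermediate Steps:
R(N) = -1/8 (R(N) = 1/(N + (-8 - N)) = 1/(-8) = -1/8)
-28785 - R(198) = -28785 - 1*(-1/8) = -28785 + 1/8 = -230279/8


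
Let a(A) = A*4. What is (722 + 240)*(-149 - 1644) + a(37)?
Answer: -1724718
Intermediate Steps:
a(A) = 4*A
(722 + 240)*(-149 - 1644) + a(37) = (722 + 240)*(-149 - 1644) + 4*37 = 962*(-1793) + 148 = -1724866 + 148 = -1724718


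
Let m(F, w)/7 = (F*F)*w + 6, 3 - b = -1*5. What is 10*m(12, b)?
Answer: 81060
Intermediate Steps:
b = 8 (b = 3 - (-1)*5 = 3 - 1*(-5) = 3 + 5 = 8)
m(F, w) = 42 + 7*w*F² (m(F, w) = 7*((F*F)*w + 6) = 7*(F²*w + 6) = 7*(w*F² + 6) = 7*(6 + w*F²) = 42 + 7*w*F²)
10*m(12, b) = 10*(42 + 7*8*12²) = 10*(42 + 7*8*144) = 10*(42 + 8064) = 10*8106 = 81060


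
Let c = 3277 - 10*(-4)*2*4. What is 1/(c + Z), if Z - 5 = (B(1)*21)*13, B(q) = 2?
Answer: 1/4148 ≈ 0.00024108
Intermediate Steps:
Z = 551 (Z = 5 + (2*21)*13 = 5 + 42*13 = 5 + 546 = 551)
c = 3597 (c = 3277 - (-40)*8 = 3277 - 1*(-320) = 3277 + 320 = 3597)
1/(c + Z) = 1/(3597 + 551) = 1/4148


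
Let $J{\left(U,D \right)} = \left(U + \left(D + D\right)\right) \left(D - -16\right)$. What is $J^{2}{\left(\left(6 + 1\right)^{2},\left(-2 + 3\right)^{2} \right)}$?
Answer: $751689$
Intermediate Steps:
$J{\left(U,D \right)} = \left(16 + D\right) \left(U + 2 D\right)$ ($J{\left(U,D \right)} = \left(U + 2 D\right) \left(D + 16\right) = \left(U + 2 D\right) \left(16 + D\right) = \left(16 + D\right) \left(U + 2 D\right)$)
$J^{2}{\left(\left(6 + 1\right)^{2},\left(-2 + 3\right)^{2} \right)} = \left(2 \left(\left(-2 + 3\right)^{2}\right)^{2} + 16 \left(6 + 1\right)^{2} + 32 \left(-2 + 3\right)^{2} + \left(-2 + 3\right)^{2} \left(6 + 1\right)^{2}\right)^{2} = \left(2 \left(1^{2}\right)^{2} + 16 \cdot 7^{2} + 32 \cdot 1^{2} + 1^{2} \cdot 7^{2}\right)^{2} = \left(2 \cdot 1^{2} + 16 \cdot 49 + 32 \cdot 1 + 1 \cdot 49\right)^{2} = \left(2 \cdot 1 + 784 + 32 + 49\right)^{2} = \left(2 + 784 + 32 + 49\right)^{2} = 867^{2} = 751689$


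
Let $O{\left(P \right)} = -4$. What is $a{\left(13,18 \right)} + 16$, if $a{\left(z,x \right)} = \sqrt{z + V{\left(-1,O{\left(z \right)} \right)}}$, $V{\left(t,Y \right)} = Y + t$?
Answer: $16 + 2 \sqrt{2} \approx 18.828$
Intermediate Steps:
$a{\left(z,x \right)} = \sqrt{-5 + z}$ ($a{\left(z,x \right)} = \sqrt{z - 5} = \sqrt{-5 + z}$)
$a{\left(13,18 \right)} + 16 = \sqrt{-5 + 13} + 16 = \sqrt{8} + 16 = 2 \sqrt{2} + 16 = 16 + 2 \sqrt{2}$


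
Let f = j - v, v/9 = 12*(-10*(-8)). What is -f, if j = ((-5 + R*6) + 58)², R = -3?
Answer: 7415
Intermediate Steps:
v = 8640 (v = 9*(12*(-10*(-8))) = 9*(12*80) = 9*960 = 8640)
j = 1225 (j = ((-5 - 3*6) + 58)² = ((-5 - 18) + 58)² = (-23 + 58)² = 35² = 1225)
f = -7415 (f = 1225 - 1*8640 = 1225 - 8640 = -7415)
-f = -1*(-7415) = 7415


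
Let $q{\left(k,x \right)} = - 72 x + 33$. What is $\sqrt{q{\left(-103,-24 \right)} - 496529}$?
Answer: $68 i \sqrt{107} \approx 703.4 i$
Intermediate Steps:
$q{\left(k,x \right)} = 33 - 72 x$
$\sqrt{q{\left(-103,-24 \right)} - 496529} = \sqrt{\left(33 - -1728\right) - 496529} = \sqrt{\left(33 + 1728\right) - 496529} = \sqrt{1761 - 496529} = \sqrt{-494768} = 68 i \sqrt{107}$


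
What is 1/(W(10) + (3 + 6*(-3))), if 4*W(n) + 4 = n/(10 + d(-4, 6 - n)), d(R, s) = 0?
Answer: -4/63 ≈ -0.063492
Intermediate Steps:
W(n) = -1 + n/40 (W(n) = -1 + (n/(10 + 0))/4 = -1 + (n/10)/4 = -1 + n/40)
1/(W(10) + (3 + 6*(-3))) = 1/((-1 + (1/40)*10) + (3 + 6*(-3))) = 1/((-1 + ¼) + (3 - 18)) = 1/(-¾ - 15) = 1/(-63/4) = -4/63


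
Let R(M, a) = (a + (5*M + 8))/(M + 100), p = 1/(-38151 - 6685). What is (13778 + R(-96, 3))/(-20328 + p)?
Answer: -612493387/911426209 ≈ -0.67202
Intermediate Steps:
p = -1/44836 (p = 1/(-44836) = -1/44836 ≈ -2.2304e-5)
R(M, a) = (8 + a + 5*M)/(100 + M) (R(M, a) = (a + (8 + 5*M))/(100 + M) = (8 + a + 5*M)/(100 + M))
(13778 + R(-96, 3))/(-20328 + p) = (13778 + (8 + 3 + 5*(-96))/(100 - 96))/(-20328 - 1/44836) = (13778 + (8 + 3 - 480)/4)/(-911426209/44836) = (13778 + (¼)*(-469))*(-44836/911426209) = (13778 - 469/4)*(-44836/911426209) = (54643/4)*(-44836/911426209) = -612493387/911426209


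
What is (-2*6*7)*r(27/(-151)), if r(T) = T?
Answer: 2268/151 ≈ 15.020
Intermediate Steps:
(-2*6*7)*r(27/(-151)) = (-2*6*7)*(27/(-151)) = (-12*7)*(27*(-1/151)) = -84*(-27/151) = 2268/151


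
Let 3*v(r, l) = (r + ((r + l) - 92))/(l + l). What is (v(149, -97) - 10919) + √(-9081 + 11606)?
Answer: -6354967/582 + 5*√101 ≈ -10869.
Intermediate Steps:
v(r, l) = (-92 + l + 2*r)/(6*l) (v(r, l) = ((r + ((r + l) - 92))/(l + l))/3 = ((r + ((l + r) - 92))/((2*l)))/3 = ((r + (-92 + l + r))*(1/(2*l)))/3 = ((-92 + l + 2*r)*(1/(2*l)))/3 = ((-92 + l + 2*r)/(2*l))/3 = (-92 + l + 2*r)/(6*l))
(v(149, -97) - 10919) + √(-9081 + 11606) = ((⅙)*(-92 - 97 + 2*149)/(-97) - 10919) + √(-9081 + 11606) = ((⅙)*(-1/97)*(-92 - 97 + 298) - 10919) + √2525 = ((⅙)*(-1/97)*109 - 10919) + 5*√101 = (-109/582 - 10919) + 5*√101 = -6354967/582 + 5*√101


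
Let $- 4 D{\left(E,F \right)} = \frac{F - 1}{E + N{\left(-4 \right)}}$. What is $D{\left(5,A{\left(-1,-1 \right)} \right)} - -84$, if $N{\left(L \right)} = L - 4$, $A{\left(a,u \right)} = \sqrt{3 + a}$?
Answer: $\frac{1007}{12} + \frac{\sqrt{2}}{12} \approx 84.035$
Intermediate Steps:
$N{\left(L \right)} = -4 + L$ ($N{\left(L \right)} = L - 4 = -4 + L$)
$D{\left(E,F \right)} = - \frac{-1 + F}{4 \left(-8 + E\right)}$ ($D{\left(E,F \right)} = - \frac{\left(F - 1\right) \frac{1}{E - 8}}{4} = - \frac{\left(-1 + F\right) \frac{1}{E - 8}}{4} = - \frac{\left(-1 + F\right) \frac{1}{-8 + E}}{4} = - \frac{\frac{1}{-8 + E} \left(-1 + F\right)}{4} = - \frac{-1 + F}{4 \left(-8 + E\right)}$)
$D{\left(5,A{\left(-1,-1 \right)} \right)} - -84 = \frac{1 - \sqrt{3 - 1}}{4 \left(-8 + 5\right)} - -84 = \frac{1 - \sqrt{2}}{4 \left(-3\right)} + 84 = \frac{1}{4} \left(- \frac{1}{3}\right) \left(1 - \sqrt{2}\right) + 84 = \left(- \frac{1}{12} + \frac{\sqrt{2}}{12}\right) + 84 = \frac{1007}{12} + \frac{\sqrt{2}}{12}$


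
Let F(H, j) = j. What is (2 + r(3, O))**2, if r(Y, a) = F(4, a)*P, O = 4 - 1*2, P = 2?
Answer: 36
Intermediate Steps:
O = 2 (O = 4 - 2 = 2)
r(Y, a) = 2*a (r(Y, a) = a*2 = 2*a)
(2 + r(3, O))**2 = (2 + 2*2)**2 = (2 + 4)**2 = 6**2 = 36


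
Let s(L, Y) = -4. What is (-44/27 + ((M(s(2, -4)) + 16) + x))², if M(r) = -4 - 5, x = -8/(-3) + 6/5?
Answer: 1555009/18225 ≈ 85.323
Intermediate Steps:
x = 58/15 (x = -8*(-⅓) + 6*(⅕) = 8/3 + 6/5 = 58/15 ≈ 3.8667)
M(r) = -9
(-44/27 + ((M(s(2, -4)) + 16) + x))² = (-44/27 + ((-9 + 16) + 58/15))² = (-44*1/27 + (7 + 58/15))² = (-44/27 + 163/15)² = (1247/135)² = 1555009/18225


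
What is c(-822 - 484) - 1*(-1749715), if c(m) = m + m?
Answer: 1747103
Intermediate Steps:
c(m) = 2*m
c(-822 - 484) - 1*(-1749715) = 2*(-822 - 484) - 1*(-1749715) = 2*(-1306) + 1749715 = -2612 + 1749715 = 1747103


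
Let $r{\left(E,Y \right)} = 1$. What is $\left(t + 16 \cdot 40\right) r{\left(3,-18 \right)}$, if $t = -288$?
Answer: $352$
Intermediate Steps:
$\left(t + 16 \cdot 40\right) r{\left(3,-18 \right)} = \left(-288 + 16 \cdot 40\right) 1 = \left(-288 + 640\right) 1 = 352 \cdot 1 = 352$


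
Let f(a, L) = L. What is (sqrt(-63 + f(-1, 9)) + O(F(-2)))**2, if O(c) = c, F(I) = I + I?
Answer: (4 - 3*I*sqrt(6))**2 ≈ -38.0 - 58.788*I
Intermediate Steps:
F(I) = 2*I
(sqrt(-63 + f(-1, 9)) + O(F(-2)))**2 = (sqrt(-63 + 9) + 2*(-2))**2 = (sqrt(-54) - 4)**2 = (3*I*sqrt(6) - 4)**2 = (-4 + 3*I*sqrt(6))**2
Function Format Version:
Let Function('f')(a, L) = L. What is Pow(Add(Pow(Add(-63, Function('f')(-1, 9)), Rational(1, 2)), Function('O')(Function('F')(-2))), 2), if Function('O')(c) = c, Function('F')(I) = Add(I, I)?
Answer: Pow(Add(4, Mul(-3, I, Pow(6, Rational(1, 2)))), 2) ≈ Add(-38.000, Mul(-58.788, I))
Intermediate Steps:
Function('F')(I) = Mul(2, I)
Pow(Add(Pow(Add(-63, Function('f')(-1, 9)), Rational(1, 2)), Function('O')(Function('F')(-2))), 2) = Pow(Add(Pow(Add(-63, 9), Rational(1, 2)), Mul(2, -2)), 2) = Pow(Add(Pow(-54, Rational(1, 2)), -4), 2) = Pow(Add(Mul(3, I, Pow(6, Rational(1, 2))), -4), 2) = Pow(Add(-4, Mul(3, I, Pow(6, Rational(1, 2)))), 2)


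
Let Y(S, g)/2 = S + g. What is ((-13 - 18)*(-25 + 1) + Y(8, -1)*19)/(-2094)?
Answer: -505/1047 ≈ -0.48233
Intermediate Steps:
Y(S, g) = 2*S + 2*g (Y(S, g) = 2*(S + g) = 2*S + 2*g)
((-13 - 18)*(-25 + 1) + Y(8, -1)*19)/(-2094) = ((-13 - 18)*(-25 + 1) + (2*8 + 2*(-1))*19)/(-2094) = (-31*(-24) + (16 - 2)*19)*(-1/2094) = (744 + 14*19)*(-1/2094) = (744 + 266)*(-1/2094) = 1010*(-1/2094) = -505/1047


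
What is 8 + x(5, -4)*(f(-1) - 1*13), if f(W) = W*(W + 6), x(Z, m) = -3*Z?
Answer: 278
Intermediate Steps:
f(W) = W*(6 + W)
8 + x(5, -4)*(f(-1) - 1*13) = 8 + (-3*5)*(-(6 - 1) - 1*13) = 8 - 15*(-1*5 - 13) = 8 - 15*(-5 - 13) = 8 - 15*(-18) = 8 + 270 = 278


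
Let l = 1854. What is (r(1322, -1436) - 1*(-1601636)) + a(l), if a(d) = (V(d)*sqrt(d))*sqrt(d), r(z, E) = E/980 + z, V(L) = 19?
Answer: 401354721/245 ≈ 1.6382e+6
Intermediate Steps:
r(z, E) = z + E/980 (r(z, E) = E/980 + z = z + E/980)
a(d) = 19*d (a(d) = (19*sqrt(d))*sqrt(d) = 19*d)
(r(1322, -1436) - 1*(-1601636)) + a(l) = ((1322 + (1/980)*(-1436)) - 1*(-1601636)) + 19*1854 = ((1322 - 359/245) + 1601636) + 35226 = (323531/245 + 1601636) + 35226 = 392724351/245 + 35226 = 401354721/245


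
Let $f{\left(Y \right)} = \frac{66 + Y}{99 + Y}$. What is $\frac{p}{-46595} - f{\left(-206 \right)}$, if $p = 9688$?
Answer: $- \frac{7559916}{4985665} \approx -1.5163$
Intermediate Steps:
$f{\left(Y \right)} = \frac{66 + Y}{99 + Y}$
$\frac{p}{-46595} - f{\left(-206 \right)} = \frac{9688}{-46595} - \frac{66 - 206}{99 - 206} = 9688 \left(- \frac{1}{46595}\right) - \frac{1}{-107} \left(-140\right) = - \frac{9688}{46595} - \left(- \frac{1}{107}\right) \left(-140\right) = - \frac{9688}{46595} - \frac{140}{107} = - \frac{7559916}{4985665}$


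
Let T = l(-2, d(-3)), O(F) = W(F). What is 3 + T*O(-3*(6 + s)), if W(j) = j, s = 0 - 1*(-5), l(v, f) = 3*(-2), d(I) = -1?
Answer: 201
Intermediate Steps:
l(v, f) = -6
s = 5 (s = 0 + 5 = 5)
O(F) = F
T = -6
3 + T*O(-3*(6 + s)) = 3 - (-18)*(6 + 5) = 3 - (-18)*11 = 3 - 6*(-33) = 3 + 198 = 201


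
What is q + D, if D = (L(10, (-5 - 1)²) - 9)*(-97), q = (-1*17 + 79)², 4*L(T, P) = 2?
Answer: 9337/2 ≈ 4668.5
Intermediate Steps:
L(T, P) = ½ (L(T, P) = (¼)*2 = ½)
q = 3844 (q = (-17 + 79)² = 62² = 3844)
D = 1649/2 (D = (½ - 9)*(-97) = -17/2*(-97) = 1649/2 ≈ 824.50)
q + D = 3844 + 1649/2 = 9337/2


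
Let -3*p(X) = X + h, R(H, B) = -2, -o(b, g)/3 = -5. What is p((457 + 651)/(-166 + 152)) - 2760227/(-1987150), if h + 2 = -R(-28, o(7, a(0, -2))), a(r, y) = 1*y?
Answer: 1158845867/41730150 ≈ 27.770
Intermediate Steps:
a(r, y) = y
o(b, g) = 15 (o(b, g) = -3*(-5) = 15)
h = 0 (h = -2 - 1*(-2) = -2 + 2 = 0)
p(X) = -X/3 (p(X) = -(X + 0)/3 = -X/3)
p((457 + 651)/(-166 + 152)) - 2760227/(-1987150) = -(457 + 651)/(3*(-166 + 152)) - 2760227/(-1987150) = -1108/(3*(-14)) - 2760227*(-1)/1987150 = -1108*(-1)/(3*14) - 1*(-2760227/1987150) = -⅓*(-554/7) + 2760227/1987150 = 554/21 + 2760227/1987150 = 1158845867/41730150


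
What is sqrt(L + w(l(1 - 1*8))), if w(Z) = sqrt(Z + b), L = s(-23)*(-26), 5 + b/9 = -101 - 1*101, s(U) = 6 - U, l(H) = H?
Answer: sqrt(-754 + I*sqrt(1870)) ≈ 0.78709 + 27.47*I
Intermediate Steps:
b = -1863 (b = -45 + 9*(-101 - 1*101) = -45 + 9*(-101 - 101) = -45 + 9*(-202) = -45 - 1818 = -1863)
L = -754 (L = (6 - 1*(-23))*(-26) = (6 + 23)*(-26) = 29*(-26) = -754)
w(Z) = sqrt(-1863 + Z) (w(Z) = sqrt(Z - 1863) = sqrt(-1863 + Z))
sqrt(L + w(l(1 - 1*8))) = sqrt(-754 + sqrt(-1863 + (1 - 1*8))) = sqrt(-754 + sqrt(-1863 + (1 - 8))) = sqrt(-754 + sqrt(-1863 - 7)) = sqrt(-754 + sqrt(-1870)) = sqrt(-754 + I*sqrt(1870))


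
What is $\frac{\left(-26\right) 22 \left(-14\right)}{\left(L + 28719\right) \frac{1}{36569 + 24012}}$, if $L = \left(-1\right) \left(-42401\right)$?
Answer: $\frac{8663083}{1270} \approx 6821.3$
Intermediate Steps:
$L = 42401$
$\frac{\left(-26\right) 22 \left(-14\right)}{\left(L + 28719\right) \frac{1}{36569 + 24012}} = \frac{\left(-26\right) 22 \left(-14\right)}{\left(42401 + 28719\right) \frac{1}{36569 + 24012}} = \frac{\left(-572\right) \left(-14\right)}{71120 \cdot \frac{1}{60581}} = \frac{8008}{71120 \cdot \frac{1}{60581}} = \frac{8008}{\frac{71120}{60581}} = 8008 \cdot \frac{60581}{71120} = \frac{8663083}{1270}$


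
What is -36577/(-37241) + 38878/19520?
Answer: 1080919319/363472160 ≈ 2.9739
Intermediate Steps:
-36577/(-37241) + 38878/19520 = -36577*(-1/37241) + 38878*(1/19520) = 36577/37241 + 19439/9760 = 1080919319/363472160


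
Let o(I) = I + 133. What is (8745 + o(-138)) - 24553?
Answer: -15813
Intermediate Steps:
o(I) = 133 + I
(8745 + o(-138)) - 24553 = (8745 + (133 - 138)) - 24553 = (8745 - 5) - 24553 = 8740 - 24553 = -15813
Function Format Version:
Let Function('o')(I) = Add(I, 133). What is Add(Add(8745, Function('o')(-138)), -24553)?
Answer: -15813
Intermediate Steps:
Function('o')(I) = Add(133, I)
Add(Add(8745, Function('o')(-138)), -24553) = Add(Add(8745, Add(133, -138)), -24553) = Add(Add(8745, -5), -24553) = Add(8740, -24553) = -15813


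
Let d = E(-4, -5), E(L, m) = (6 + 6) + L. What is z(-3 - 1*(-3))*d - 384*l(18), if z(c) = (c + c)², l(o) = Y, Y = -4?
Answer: 1536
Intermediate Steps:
l(o) = -4
E(L, m) = 12 + L
d = 8 (d = 12 - 4 = 8)
z(c) = 4*c² (z(c) = (2*c)² = 4*c²)
z(-3 - 1*(-3))*d - 384*l(18) = (4*(-3 - 1*(-3))²)*8 - 384*(-4) = (4*(-3 + 3)²)*8 + 1536 = (4*0²)*8 + 1536 = (4*0)*8 + 1536 = 0*8 + 1536 = 0 + 1536 = 1536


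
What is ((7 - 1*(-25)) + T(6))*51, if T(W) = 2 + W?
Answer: 2040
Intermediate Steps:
((7 - 1*(-25)) + T(6))*51 = ((7 - 1*(-25)) + (2 + 6))*51 = ((7 + 25) + 8)*51 = (32 + 8)*51 = 40*51 = 2040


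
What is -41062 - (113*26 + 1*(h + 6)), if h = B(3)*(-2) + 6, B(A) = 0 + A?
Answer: -44006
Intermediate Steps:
B(A) = A
h = 0 (h = 3*(-2) + 6 = -6 + 6 = 0)
-41062 - (113*26 + 1*(h + 6)) = -41062 - (113*26 + 1*(0 + 6)) = -41062 - (2938 + 1*6) = -41062 - (2938 + 6) = -41062 - 1*2944 = -41062 - 2944 = -44006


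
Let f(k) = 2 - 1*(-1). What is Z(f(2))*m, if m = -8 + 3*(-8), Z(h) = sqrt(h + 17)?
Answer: -64*sqrt(5) ≈ -143.11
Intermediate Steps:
f(k) = 3 (f(k) = 2 + 1 = 3)
Z(h) = sqrt(17 + h)
m = -32 (m = -8 - 24 = -32)
Z(f(2))*m = sqrt(17 + 3)*(-32) = sqrt(20)*(-32) = (2*sqrt(5))*(-32) = -64*sqrt(5)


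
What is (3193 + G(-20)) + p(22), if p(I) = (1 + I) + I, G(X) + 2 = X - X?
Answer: 3236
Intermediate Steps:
G(X) = -2 (G(X) = -2 + (X - X) = -2 + 0 = -2)
p(I) = 1 + 2*I
(3193 + G(-20)) + p(22) = (3193 - 2) + (1 + 2*22) = 3191 + (1 + 44) = 3191 + 45 = 3236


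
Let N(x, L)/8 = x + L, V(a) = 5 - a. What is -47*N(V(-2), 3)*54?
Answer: -203040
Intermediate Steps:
N(x, L) = 8*L + 8*x (N(x, L) = 8*(x + L) = 8*(L + x) = 8*L + 8*x)
-47*N(V(-2), 3)*54 = -47*(8*3 + 8*(5 - 1*(-2)))*54 = -47*(24 + 8*(5 + 2))*54 = -47*(24 + 8*7)*54 = -47*(24 + 56)*54 = -47*80*54 = -3760*54 = -203040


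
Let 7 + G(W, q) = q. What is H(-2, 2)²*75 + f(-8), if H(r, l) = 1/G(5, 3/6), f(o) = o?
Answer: -1052/169 ≈ -6.2249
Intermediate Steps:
G(W, q) = -7 + q
H(r, l) = -2/13 (H(r, l) = 1/(-7 + 3/6) = 1/(-7 + 3*(⅙)) = 1/(-7 + ½) = 1/(-13/2) = -2/13)
H(-2, 2)²*75 + f(-8) = (-2/13)²*75 - 8 = (4/169)*75 - 8 = 300/169 - 8 = -1052/169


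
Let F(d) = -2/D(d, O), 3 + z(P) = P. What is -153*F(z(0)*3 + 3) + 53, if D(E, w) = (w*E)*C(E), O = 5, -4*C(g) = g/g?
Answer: 469/5 ≈ 93.800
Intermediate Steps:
C(g) = -1/4 (C(g) = -g/(4*g) = -1/4*1 = -1/4)
z(P) = -3 + P
D(E, w) = -E*w/4 (D(E, w) = (w*E)*(-1/4) = (E*w)*(-1/4) = -E*w/4)
F(d) = 8/(5*d) (F(d) = -2*(-4/(5*d)) = -(-8)/(5*d) = 8/(5*d))
-153*F(z(0)*3 + 3) + 53 = -1224/(5*((-3 + 0)*3 + 3)) + 53 = -1224/(5*(-3*3 + 3)) + 53 = -1224/(5*(-9 + 3)) + 53 = -1224/(5*(-6)) + 53 = -1224*(-1)/(5*6) + 53 = -153*(-4/15) + 53 = 204/5 + 53 = 469/5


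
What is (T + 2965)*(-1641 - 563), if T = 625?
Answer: -7912360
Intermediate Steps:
(T + 2965)*(-1641 - 563) = (625 + 2965)*(-1641 - 563) = 3590*(-2204) = -7912360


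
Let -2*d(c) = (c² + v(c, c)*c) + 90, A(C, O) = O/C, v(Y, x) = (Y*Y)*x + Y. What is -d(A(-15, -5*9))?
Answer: 189/2 ≈ 94.500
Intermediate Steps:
v(Y, x) = Y + x*Y² (v(Y, x) = Y²*x + Y = x*Y² + Y = Y + x*Y²)
d(c) = -45 - c²/2 - c²*(1 + c²)/2 (d(c) = -((c² + (c*(1 + c*c))*c) + 90)/2 = -((c² + (c*(1 + c²))*c) + 90)/2 = -((c² + c²*(1 + c²)) + 90)/2 = -(90 + c² + c²*(1 + c²))/2 = -45 - c²/2 - c²*(1 + c²)/2)
-d(A(-15, -5*9)) = -(-45 - (-5*9/(-15))² - (-5*9/(-15))⁴/2) = -(-45 - (-45*(-1/15))² - (-45*(-1/15))⁴/2) = -(-45 - 1*3² - ½*3⁴) = -(-45 - 1*9 - ½*81) = -(-45 - 9 - 81/2) = -1*(-189/2) = 189/2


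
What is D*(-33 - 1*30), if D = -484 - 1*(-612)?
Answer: -8064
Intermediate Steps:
D = 128 (D = -484 + 612 = 128)
D*(-33 - 1*30) = 128*(-33 - 1*30) = 128*(-33 - 30) = 128*(-63) = -8064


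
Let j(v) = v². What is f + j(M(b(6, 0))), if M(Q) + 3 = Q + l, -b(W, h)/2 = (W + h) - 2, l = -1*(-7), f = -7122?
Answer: -7106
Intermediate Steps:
l = 7
b(W, h) = 4 - 2*W - 2*h (b(W, h) = -2*((W + h) - 2) = -2*(-2 + W + h) = 4 - 2*W - 2*h)
M(Q) = 4 + Q (M(Q) = -3 + (Q + 7) = -3 + (7 + Q) = 4 + Q)
f + j(M(b(6, 0))) = -7122 + (4 + (4 - 2*6 - 2*0))² = -7122 + (4 + (4 - 12 + 0))² = -7122 + (4 - 8)² = -7122 + (-4)² = -7122 + 16 = -7106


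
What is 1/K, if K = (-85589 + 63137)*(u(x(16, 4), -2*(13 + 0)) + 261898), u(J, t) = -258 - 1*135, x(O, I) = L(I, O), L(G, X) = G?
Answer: -1/5871310260 ≈ -1.7032e-10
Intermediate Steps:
x(O, I) = I
u(J, t) = -393 (u(J, t) = -258 - 135 = -393)
K = -5871310260 (K = (-85589 + 63137)*(-393 + 261898) = -22452*261505 = -5871310260)
1/K = 1/(-5871310260) = -1/5871310260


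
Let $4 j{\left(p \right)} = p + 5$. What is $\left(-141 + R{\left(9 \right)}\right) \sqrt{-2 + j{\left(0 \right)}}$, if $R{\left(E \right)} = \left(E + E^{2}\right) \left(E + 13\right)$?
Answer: $\frac{1839 i \sqrt{3}}{2} \approx 1592.6 i$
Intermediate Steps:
$j{\left(p \right)} = \frac{5}{4} + \frac{p}{4}$ ($j{\left(p \right)} = \frac{p + 5}{4} = \frac{5 + p}{4} = \frac{5}{4} + \frac{p}{4}$)
$R{\left(E \right)} = \left(13 + E\right) \left(E + E^{2}\right)$ ($R{\left(E \right)} = \left(E + E^{2}\right) \left(13 + E\right) = \left(13 + E\right) \left(E + E^{2}\right)$)
$\left(-141 + R{\left(9 \right)}\right) \sqrt{-2 + j{\left(0 \right)}} = \left(-141 + 9 \left(13 + 9^{2} + 14 \cdot 9\right)\right) \sqrt{-2 + \left(\frac{5}{4} + \frac{1}{4} \cdot 0\right)} = \left(-141 + 9 \left(13 + 81 + 126\right)\right) \sqrt{-2 + \left(\frac{5}{4} + 0\right)} = \left(-141 + 9 \cdot 220\right) \sqrt{-2 + \frac{5}{4}} = \left(-141 + 1980\right) \sqrt{- \frac{3}{4}} = 1839 \frac{i \sqrt{3}}{2} = \frac{1839 i \sqrt{3}}{2}$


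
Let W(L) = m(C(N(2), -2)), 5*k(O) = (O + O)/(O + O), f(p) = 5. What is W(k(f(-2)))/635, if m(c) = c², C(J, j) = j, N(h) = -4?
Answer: 4/635 ≈ 0.0062992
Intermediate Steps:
k(O) = ⅕ (k(O) = ((O + O)/(O + O))/5 = ((2*O)/((2*O)))/5 = ((2*O)*(1/(2*O)))/5 = (⅕)*1 = ⅕)
W(L) = 4 (W(L) = (-2)² = 4)
W(k(f(-2)))/635 = 4/635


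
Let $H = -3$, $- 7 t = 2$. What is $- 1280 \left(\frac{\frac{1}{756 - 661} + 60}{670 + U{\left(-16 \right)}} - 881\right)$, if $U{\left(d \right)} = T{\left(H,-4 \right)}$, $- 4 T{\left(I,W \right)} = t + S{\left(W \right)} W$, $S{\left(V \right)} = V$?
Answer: $\frac{199776271616}{177175} \approx 1.1276 \cdot 10^{6}$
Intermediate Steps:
$t = - \frac{2}{7}$ ($t = \left(- \frac{1}{7}\right) 2 = - \frac{2}{7} \approx -0.28571$)
$T{\left(I,W \right)} = \frac{1}{14} - \frac{W^{2}}{4}$ ($T{\left(I,W \right)} = - \frac{- \frac{2}{7} + W W}{4} = - \frac{- \frac{2}{7} + W^{2}}{4} = \frac{1}{14} - \frac{W^{2}}{4}$)
$U{\left(d \right)} = - \frac{55}{14}$ ($U{\left(d \right)} = \frac{1}{14} - \frac{\left(-4\right)^{2}}{4} = \frac{1}{14} - 4 = - \frac{55}{14}$)
$- 1280 \left(\frac{\frac{1}{756 - 661} + 60}{670 + U{\left(-16 \right)}} - 881\right) = - 1280 \left(\frac{\frac{1}{756 - 661} + 60}{670 - \frac{55}{14}} - 881\right) = - 1280 \left(\frac{\frac{1}{95} + 60}{\frac{9325}{14}} - 881\right) = - 1280 \left(\left(\frac{1}{95} + 60\right) \frac{14}{9325} - 881\right) = - 1280 \left(\frac{5701}{95} \cdot \frac{14}{9325} - 881\right) = - 1280 \left(\frac{79814}{885875} - 881\right) = \left(-1280\right) \left(- \frac{780376061}{885875}\right) = \frac{199776271616}{177175}$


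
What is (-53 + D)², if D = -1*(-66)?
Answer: 169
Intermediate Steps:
D = 66
(-53 + D)² = (-53 + 66)² = 13² = 169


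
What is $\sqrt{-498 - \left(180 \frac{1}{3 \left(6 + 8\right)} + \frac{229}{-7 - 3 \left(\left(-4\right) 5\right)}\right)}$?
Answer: $\frac{i \sqrt{69729821}}{371} \approx 22.508 i$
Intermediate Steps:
$\sqrt{-498 - \left(180 \frac{1}{3 \left(6 + 8\right)} + \frac{229}{-7 - 3 \left(\left(-4\right) 5\right)}\right)} = \sqrt{-498 - \left(\frac{30}{7} + \frac{229}{-7 - -60}\right)} = \sqrt{-498 - \left(\frac{30}{7} + \frac{229}{-7 + 60}\right)} = \sqrt{-498 - \left(\frac{30}{7} + \frac{229}{53}\right)} = \sqrt{-498 - \frac{3193}{371}} = \sqrt{- \frac{187951}{371}} = \frac{i \sqrt{69729821}}{371}$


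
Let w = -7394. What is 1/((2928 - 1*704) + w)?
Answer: -1/5170 ≈ -0.00019342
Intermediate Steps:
1/((2928 - 1*704) + w) = 1/((2928 - 1*704) - 7394) = 1/((2928 - 704) - 7394) = 1/(2224 - 7394) = 1/(-5170) = -1/5170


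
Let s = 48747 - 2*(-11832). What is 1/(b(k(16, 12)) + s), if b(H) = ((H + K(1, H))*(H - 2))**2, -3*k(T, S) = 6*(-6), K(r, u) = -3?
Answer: 1/80511 ≈ 1.2421e-5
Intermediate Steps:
k(T, S) = 12 (k(T, S) = -2*(-6) = -1/3*(-36) = 12)
s = 72411 (s = 48747 + 23664 = 72411)
b(H) = (-3 + H)**2*(-2 + H)**2 (b(H) = ((H - 3)*(H - 2))**2 = ((-3 + H)*(-2 + H))**2 = (-3 + H)**2*(-2 + H)**2)
1/(b(k(16, 12)) + s) = 1/((-3 + 12)**2*(-2 + 12)**2 + 72411) = 1/(9**2*10**2 + 72411) = 1/(81*100 + 72411) = 1/(8100 + 72411) = 1/80511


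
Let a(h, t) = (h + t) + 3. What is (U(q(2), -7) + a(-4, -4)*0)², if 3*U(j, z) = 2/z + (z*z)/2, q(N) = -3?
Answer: 12769/196 ≈ 65.148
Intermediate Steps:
a(h, t) = 3 + h + t
U(j, z) = z²/6 + 2/(3*z) (U(j, z) = (2/z + (z*z)/2)/3 = (2/z + z²*(½))/3 = (2/z + z²/2)/3 = (z²/2 + 2/z)/3 = z²/6 + 2/(3*z))
(U(q(2), -7) + a(-4, -4)*0)² = ((⅙)*(4 + (-7)³)/(-7) + (3 - 4 - 4)*0)² = ((⅙)*(-⅐)*(4 - 343) - 5*0)² = ((⅙)*(-⅐)*(-339) + 0)² = (113/14 + 0)² = (113/14)² = 12769/196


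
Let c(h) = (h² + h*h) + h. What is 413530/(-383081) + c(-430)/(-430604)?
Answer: -159783150545/82478105462 ≈ -1.9373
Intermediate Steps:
c(h) = h + 2*h² (c(h) = (h² + h²) + h = 2*h² + h = h + 2*h²)
413530/(-383081) + c(-430)/(-430604) = 413530/(-383081) - 430*(1 + 2*(-430))/(-430604) = 413530*(-1/383081) - 430*(1 - 860)*(-1/430604) = -413530/383081 - 430*(-859)*(-1/430604) = -413530/383081 + 369370*(-1/430604) = -413530/383081 - 184685/215302 = -159783150545/82478105462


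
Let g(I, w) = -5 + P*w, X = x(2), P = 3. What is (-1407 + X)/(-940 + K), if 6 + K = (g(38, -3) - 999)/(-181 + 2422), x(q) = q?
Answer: 3148605/2120999 ≈ 1.4845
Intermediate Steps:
X = 2
g(I, w) = -5 + 3*w
K = -14459/2241 (K = -6 + ((-5 + 3*(-3)) - 999)/(-181 + 2422) = -6 + ((-5 - 9) - 999)/2241 = -6 + (-14 - 999)*(1/2241) = -6 - 1013*1/2241 = -6 - 1013/2241 = -14459/2241 ≈ -6.4520)
(-1407 + X)/(-940 + K) = (-1407 + 2)/(-940 - 14459/2241) = -1405/(-2120999/2241) = -1405*(-2241/2120999) = 3148605/2120999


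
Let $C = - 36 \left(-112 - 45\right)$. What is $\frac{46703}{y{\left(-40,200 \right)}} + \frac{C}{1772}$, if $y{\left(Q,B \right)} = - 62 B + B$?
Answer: $- \frac{3450829}{5404600} \approx -0.6385$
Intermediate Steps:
$y{\left(Q,B \right)} = - 61 B$
$C = 5652$ ($C = \left(-36\right) \left(-157\right) = 5652$)
$\frac{46703}{y{\left(-40,200 \right)}} + \frac{C}{1772} = \frac{46703}{\left(-61\right) 200} + \frac{5652}{1772} = \frac{46703}{-12200} + 5652 \cdot \frac{1}{1772} = 46703 \left(- \frac{1}{12200}\right) + \frac{1413}{443} = - \frac{46703}{12200} + \frac{1413}{443} = - \frac{3450829}{5404600}$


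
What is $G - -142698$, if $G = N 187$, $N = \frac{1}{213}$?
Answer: $\frac{30394861}{213} \approx 1.427 \cdot 10^{5}$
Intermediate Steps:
$N = \frac{1}{213} \approx 0.0046948$
$G = \frac{187}{213}$ ($G = \frac{1}{213} \cdot 187 = \frac{187}{213} \approx 0.87793$)
$G - -142698 = \frac{187}{213} - -142698 = \frac{187}{213} + 142698 = \frac{30394861}{213}$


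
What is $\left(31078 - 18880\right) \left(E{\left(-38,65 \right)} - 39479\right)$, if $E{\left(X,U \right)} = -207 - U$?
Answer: $-484882698$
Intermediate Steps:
$\left(31078 - 18880\right) \left(E{\left(-38,65 \right)} - 39479\right) = \left(31078 - 18880\right) \left(\left(-207 - 65\right) - 39479\right) = 12198 \left(\left(-207 - 65\right) - 39479\right) = 12198 \left(-272 - 39479\right) = 12198 \left(-39751\right) = -484882698$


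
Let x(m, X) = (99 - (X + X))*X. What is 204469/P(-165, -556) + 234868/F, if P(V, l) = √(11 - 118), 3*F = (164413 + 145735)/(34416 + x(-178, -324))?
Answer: -36571061412/77537 - 204469*I*√107/107 ≈ -4.7166e+5 - 19767.0*I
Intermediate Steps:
x(m, X) = X*(99 - 2*X) (x(m, X) = (99 - 2*X)*X = X*(99 - 2*X))
F = -77537/155709 (F = ((164413 + 145735)/(34416 - 324*(99 - 2*(-324))))/3 = (310148/(34416 - 324*(99 + 648)))/3 = (310148/(34416 - 324*747))/3 = (310148/(34416 - 242028))/3 = (310148/(-207612))/3 = (310148*(-1/207612))/3 = (⅓)*(-77537/51903) = -77537/155709 ≈ -0.49796)
P(V, l) = I*√107 (P(V, l) = √(-107) = I*√107)
204469/P(-165, -556) + 234868/F = 204469/((I*√107)) + 234868/(-77537/155709) = 204469*(-I*√107/107) + 234868*(-155709/77537) = -204469*I*√107/107 - 36571061412/77537 = -36571061412/77537 - 204469*I*√107/107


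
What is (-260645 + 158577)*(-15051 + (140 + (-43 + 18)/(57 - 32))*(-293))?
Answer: 5693148904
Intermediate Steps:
(-260645 + 158577)*(-15051 + (140 + (-43 + 18)/(57 - 32))*(-293)) = -102068*(-15051 + (140 - 25/25)*(-293)) = -102068*(-15051 + (140 - 25*1/25)*(-293)) = -102068*(-15051 + (140 - 1)*(-293)) = -102068*(-15051 + 139*(-293)) = -102068*(-15051 - 40727) = -102068*(-55778) = 5693148904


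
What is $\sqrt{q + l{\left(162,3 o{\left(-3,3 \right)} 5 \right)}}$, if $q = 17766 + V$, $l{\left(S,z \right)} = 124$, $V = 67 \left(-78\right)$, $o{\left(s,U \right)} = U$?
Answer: $2 \sqrt{3166} \approx 112.53$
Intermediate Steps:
$V = -5226$
$q = 12540$ ($q = 17766 - 5226 = 12540$)
$\sqrt{q + l{\left(162,3 o{\left(-3,3 \right)} 5 \right)}} = \sqrt{12540 + 124} = \sqrt{12664} = 2 \sqrt{3166}$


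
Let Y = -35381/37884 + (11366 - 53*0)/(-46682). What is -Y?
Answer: 1041122693/884250444 ≈ 1.1774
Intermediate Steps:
Y = -1041122693/884250444 (Y = -35381*1/37884 + (11366 - 1*0)*(-1/46682) = -35381/37884 + (11366 + 0)*(-1/46682) = -35381/37884 + 11366*(-1/46682) = -35381/37884 - 5683/23341 = -1041122693/884250444 ≈ -1.1774)
-Y = -1*(-1041122693/884250444) = 1041122693/884250444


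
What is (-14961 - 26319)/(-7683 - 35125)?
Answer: 5160/5351 ≈ 0.96431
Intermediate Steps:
(-14961 - 26319)/(-7683 - 35125) = -41280/(-42808) = -41280*(-1/42808) = 5160/5351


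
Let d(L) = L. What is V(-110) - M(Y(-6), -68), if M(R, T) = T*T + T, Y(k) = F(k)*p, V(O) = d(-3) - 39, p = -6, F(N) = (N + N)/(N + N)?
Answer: -4598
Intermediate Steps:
F(N) = 1 (F(N) = (2*N)/((2*N)) = (2*N)*(1/(2*N)) = 1)
V(O) = -42 (V(O) = -3 - 39 = -42)
Y(k) = -6 (Y(k) = 1*(-6) = -6)
M(R, T) = T + T**2 (M(R, T) = T**2 + T = T + T**2)
V(-110) - M(Y(-6), -68) = -42 - (-68)*(1 - 68) = -42 - (-68)*(-67) = -42 - 1*4556 = -42 - 4556 = -4598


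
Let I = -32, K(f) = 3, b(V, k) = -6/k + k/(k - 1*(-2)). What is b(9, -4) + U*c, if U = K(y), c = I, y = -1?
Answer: -185/2 ≈ -92.500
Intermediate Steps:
b(V, k) = -6/k + k/(2 + k) (b(V, k) = -6/k + k/(k + 2) = -6/k + k/(2 + k))
c = -32
U = 3
b(9, -4) + U*c = (-12 + (-4)² - 6*(-4))/((-4)*(2 - 4)) + 3*(-32) = -¼*(-12 + 16 + 24)/(-2) - 96 = -¼*(-½)*28 - 96 = 7/2 - 96 = -185/2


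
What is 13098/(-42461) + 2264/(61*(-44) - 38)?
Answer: -65892230/57789421 ≈ -1.1402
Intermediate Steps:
13098/(-42461) + 2264/(61*(-44) - 38) = 13098*(-1/42461) + 2264/(-2684 - 38) = -13098/42461 + 2264/(-2722) = -13098/42461 + 2264*(-1/2722) = -13098/42461 - 1132/1361 = -65892230/57789421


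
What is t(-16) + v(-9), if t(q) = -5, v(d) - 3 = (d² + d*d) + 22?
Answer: 182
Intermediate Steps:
v(d) = 25 + 2*d² (v(d) = 3 + ((d² + d*d) + 22) = 3 + ((d² + d²) + 22) = 3 + (2*d² + 22) = 3 + (22 + 2*d²) = 25 + 2*d²)
t(-16) + v(-9) = -5 + (25 + 2*(-9)²) = -5 + (25 + 2*81) = -5 + (25 + 162) = -5 + 187 = 182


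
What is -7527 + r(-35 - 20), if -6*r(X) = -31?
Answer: -45131/6 ≈ -7521.8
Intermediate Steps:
r(X) = 31/6 (r(X) = -1/6*(-31) = 31/6)
-7527 + r(-35 - 20) = -7527 + 31/6 = -45131/6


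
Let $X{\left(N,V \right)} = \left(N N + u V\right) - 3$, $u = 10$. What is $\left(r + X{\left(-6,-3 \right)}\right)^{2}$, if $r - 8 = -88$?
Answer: $5929$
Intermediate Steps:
$r = -80$ ($r = 8 - 88 = -80$)
$X{\left(N,V \right)} = -3 + N^{2} + 10 V$ ($X{\left(N,V \right)} = \left(N N + 10 V\right) - 3 = \left(N^{2} + 10 V\right) - 3 = -3 + N^{2} + 10 V$)
$\left(r + X{\left(-6,-3 \right)}\right)^{2} = \left(-80 + \left(-3 + \left(-6\right)^{2} + 10 \left(-3\right)\right)\right)^{2} = \left(-80 - -3\right)^{2} = \left(-80 + 3\right)^{2} = \left(-77\right)^{2} = 5929$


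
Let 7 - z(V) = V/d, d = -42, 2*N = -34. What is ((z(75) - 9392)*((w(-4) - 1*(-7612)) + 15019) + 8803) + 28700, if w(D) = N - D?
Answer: -1485344264/7 ≈ -2.1219e+8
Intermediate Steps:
N = -17 (N = (1/2)*(-34) = -17)
w(D) = -17 - D
z(V) = 7 + V/42 (z(V) = 7 - V/(-42) = 7 - V*(-1)/42 = 7 - (-1)*V/42 = 7 + V/42)
((z(75) - 9392)*((w(-4) - 1*(-7612)) + 15019) + 8803) + 28700 = (((7 + (1/42)*75) - 9392)*(((-17 - 1*(-4)) - 1*(-7612)) + 15019) + 8803) + 28700 = (((7 + 25/14) - 9392)*(((-17 + 4) + 7612) + 15019) + 8803) + 28700 = ((123/14 - 9392)*((-13 + 7612) + 15019) + 8803) + 28700 = (-131365*(7599 + 15019)/14 + 8803) + 28700 = (-131365/14*22618 + 8803) + 28700 = (-1485606785/7 + 8803) + 28700 = -1485545164/7 + 28700 = -1485344264/7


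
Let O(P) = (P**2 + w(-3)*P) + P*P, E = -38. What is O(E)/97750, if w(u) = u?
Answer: 1501/48875 ≈ 0.030711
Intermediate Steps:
O(P) = -3*P + 2*P**2 (O(P) = (P**2 - 3*P) + P*P = (P**2 - 3*P) + P**2 = -3*P + 2*P**2)
O(E)/97750 = -38*(-3 + 2*(-38))/97750 = -38*(-3 - 76)*(1/97750) = -38*(-79)*(1/97750) = 3002*(1/97750) = 1501/48875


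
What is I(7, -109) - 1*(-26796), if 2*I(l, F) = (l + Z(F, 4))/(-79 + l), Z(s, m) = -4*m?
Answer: 428737/16 ≈ 26796.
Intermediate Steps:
I(l, F) = (-16 + l)/(2*(-79 + l)) (I(l, F) = ((l - 4*4)/(-79 + l))/2 = ((l - 16)/(-79 + l))/2 = ((-16 + l)/(-79 + l))/2 = (-16 + l)/(2*(-79 + l)))
I(7, -109) - 1*(-26796) = (-16 + 7)/(2*(-79 + 7)) - 1*(-26796) = (1/2)*(-9)/(-72) + 26796 = (1/2)*(-1/72)*(-9) + 26796 = 1/16 + 26796 = 428737/16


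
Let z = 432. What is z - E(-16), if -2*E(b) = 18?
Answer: 441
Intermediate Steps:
E(b) = -9 (E(b) = -½*18 = -9)
z - E(-16) = 432 - 1*(-9) = 432 + 9 = 441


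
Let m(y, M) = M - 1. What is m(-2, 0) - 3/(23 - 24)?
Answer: 2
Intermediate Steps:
m(y, M) = -1 + M
m(-2, 0) - 3/(23 - 24) = (-1 + 0) - 3/(23 - 24) = -1 - 3/(-1) = -1 - 1*(-3) = -1 + 3 = 2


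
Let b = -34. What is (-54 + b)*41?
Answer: -3608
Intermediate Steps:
(-54 + b)*41 = (-54 - 34)*41 = -88*41 = -3608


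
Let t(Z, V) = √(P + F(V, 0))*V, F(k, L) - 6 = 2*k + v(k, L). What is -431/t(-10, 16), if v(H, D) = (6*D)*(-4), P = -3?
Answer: -431*√35/560 ≈ -4.5533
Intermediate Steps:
v(H, D) = -24*D
F(k, L) = 6 - 24*L + 2*k (F(k, L) = 6 + (2*k - 24*L) = 6 + (-24*L + 2*k) = 6 - 24*L + 2*k)
t(Z, V) = V*√(3 + 2*V) (t(Z, V) = √(-3 + (6 - 24*0 + 2*V))*V = √(-3 + (6 + 0 + 2*V))*V = √(-3 + (6 + 2*V))*V = √(3 + 2*V)*V = V*√(3 + 2*V))
-431/t(-10, 16) = -431*1/(16*√(3 + 2*16)) = -431*1/(16*√(3 + 32)) = -431*√35/560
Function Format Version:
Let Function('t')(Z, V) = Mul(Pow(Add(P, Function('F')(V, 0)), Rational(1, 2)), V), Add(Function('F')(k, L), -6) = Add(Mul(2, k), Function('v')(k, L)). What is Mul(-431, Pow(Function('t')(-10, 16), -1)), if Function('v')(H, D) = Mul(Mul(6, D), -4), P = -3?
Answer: Mul(Rational(-431, 560), Pow(35, Rational(1, 2))) ≈ -4.5533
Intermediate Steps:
Function('v')(H, D) = Mul(-24, D)
Function('F')(k, L) = Add(6, Mul(-24, L), Mul(2, k)) (Function('F')(k, L) = Add(6, Add(Mul(2, k), Mul(-24, L))) = Add(6, Add(Mul(-24, L), Mul(2, k))) = Add(6, Mul(-24, L), Mul(2, k)))
Function('t')(Z, V) = Mul(V, Pow(Add(3, Mul(2, V)), Rational(1, 2))) (Function('t')(Z, V) = Mul(Pow(Add(-3, Add(6, Mul(-24, 0), Mul(2, V))), Rational(1, 2)), V) = Mul(Pow(Add(-3, Add(6, 0, Mul(2, V))), Rational(1, 2)), V) = Mul(Pow(Add(-3, Add(6, Mul(2, V))), Rational(1, 2)), V) = Mul(Pow(Add(3, Mul(2, V)), Rational(1, 2)), V) = Mul(V, Pow(Add(3, Mul(2, V)), Rational(1, 2))))
Mul(-431, Pow(Function('t')(-10, 16), -1)) = Mul(-431, Pow(Mul(16, Pow(Add(3, Mul(2, 16)), Rational(1, 2))), -1)) = Mul(-431, Pow(Mul(16, Pow(Add(3, 32), Rational(1, 2))), -1)) = Mul(-431, Pow(Mul(16, Pow(35, Rational(1, 2))), -1)) = Mul(-431, Mul(Rational(1, 560), Pow(35, Rational(1, 2)))) = Mul(Rational(-431, 560), Pow(35, Rational(1, 2)))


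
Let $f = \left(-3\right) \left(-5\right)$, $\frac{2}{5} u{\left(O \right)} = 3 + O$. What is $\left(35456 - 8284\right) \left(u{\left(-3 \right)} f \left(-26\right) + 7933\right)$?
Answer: $215555476$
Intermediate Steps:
$u{\left(O \right)} = \frac{15}{2} + \frac{5 O}{2}$ ($u{\left(O \right)} = \frac{5 \left(3 + O\right)}{2} = \frac{15}{2} + \frac{5 O}{2}$)
$f = 15$
$\left(35456 - 8284\right) \left(u{\left(-3 \right)} f \left(-26\right) + 7933\right) = \left(35456 - 8284\right) \left(\left(\frac{15}{2} + \frac{5}{2} \left(-3\right)\right) 15 \left(-26\right) + 7933\right) = 27172 \left(\left(\frac{15}{2} - \frac{15}{2}\right) 15 \left(-26\right) + 7933\right) = 27172 \left(0 \cdot 15 \left(-26\right) + 7933\right) = 27172 \left(0 \left(-26\right) + 7933\right) = 27172 \left(0 + 7933\right) = 27172 \cdot 7933 = 215555476$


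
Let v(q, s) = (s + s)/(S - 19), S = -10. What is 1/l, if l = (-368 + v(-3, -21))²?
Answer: 841/112996900 ≈ 7.4427e-6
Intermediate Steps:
v(q, s) = -2*s/29 (v(q, s) = (s + s)/(-10 - 19) = (2*s)/(-29) = (2*s)*(-1/29) = -2*s/29)
l = 112996900/841 (l = (-368 - 2/29*(-21))² = (-368 + 42/29)² = (-10630/29)² = 112996900/841 ≈ 1.3436e+5)
1/l = 1/(112996900/841) = 841/112996900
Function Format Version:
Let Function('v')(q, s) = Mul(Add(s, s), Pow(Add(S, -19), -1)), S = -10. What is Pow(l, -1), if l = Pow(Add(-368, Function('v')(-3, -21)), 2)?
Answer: Rational(841, 112996900) ≈ 7.4427e-6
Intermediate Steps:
Function('v')(q, s) = Mul(Rational(-2, 29), s) (Function('v')(q, s) = Mul(Add(s, s), Pow(Add(-10, -19), -1)) = Mul(Mul(2, s), Pow(-29, -1)) = Mul(Mul(2, s), Rational(-1, 29)) = Mul(Rational(-2, 29), s))
l = Rational(112996900, 841) (l = Pow(Add(-368, Mul(Rational(-2, 29), -21)), 2) = Pow(Add(-368, Rational(42, 29)), 2) = Pow(Rational(-10630, 29), 2) = Rational(112996900, 841) ≈ 1.3436e+5)
Pow(l, -1) = Pow(Rational(112996900, 841), -1) = Rational(841, 112996900)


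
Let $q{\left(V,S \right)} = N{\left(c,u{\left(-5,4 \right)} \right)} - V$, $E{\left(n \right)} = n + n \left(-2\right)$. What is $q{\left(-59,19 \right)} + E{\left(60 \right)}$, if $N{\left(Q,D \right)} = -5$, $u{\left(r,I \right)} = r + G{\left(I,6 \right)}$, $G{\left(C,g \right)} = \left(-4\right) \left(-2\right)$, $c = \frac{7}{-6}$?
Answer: $-6$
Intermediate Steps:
$c = - \frac{7}{6}$ ($c = 7 \left(- \frac{1}{6}\right) = - \frac{7}{6} \approx -1.1667$)
$G{\left(C,g \right)} = 8$
$E{\left(n \right)} = - n$ ($E{\left(n \right)} = n - 2 n = - n$)
$u{\left(r,I \right)} = 8 + r$ ($u{\left(r,I \right)} = r + 8 = 8 + r$)
$q{\left(V,S \right)} = -5 - V$
$q{\left(-59,19 \right)} + E{\left(60 \right)} = \left(-5 - -59\right) - 60 = \left(-5 + 59\right) - 60 = 54 - 60 = -6$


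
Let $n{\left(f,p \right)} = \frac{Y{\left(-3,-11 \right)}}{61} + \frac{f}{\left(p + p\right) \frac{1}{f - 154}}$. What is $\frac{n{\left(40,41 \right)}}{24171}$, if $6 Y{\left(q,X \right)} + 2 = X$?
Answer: $- \frac{835013}{362710026} \approx -0.0023022$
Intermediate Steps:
$Y{\left(q,X \right)} = - \frac{1}{3} + \frac{X}{6}$
$n{\left(f,p \right)} = - \frac{13}{366} + \frac{f \left(-154 + f\right)}{2 p}$ ($n{\left(f,p \right)} = \frac{- \frac{1}{3} + \frac{1}{6} \left(-11\right)}{61} + \frac{f}{\left(p + p\right) \frac{1}{f - 154}} = \left(- \frac{1}{3} - \frac{11}{6}\right) \frac{1}{61} + \frac{f}{2 p \frac{1}{-154 + f}} = \left(- \frac{13}{6}\right) \frac{1}{61} + \frac{f}{2 p \frac{1}{-154 + f}} = - \frac{13}{366} + f \frac{-154 + f}{2 p} = - \frac{13}{366} + \frac{f \left(-154 + f\right)}{2 p}$)
$\frac{n{\left(40,41 \right)}}{24171} = \frac{\frac{1}{366} \cdot \frac{1}{41} \left(\left(-28182\right) 40 - 533 + 183 \cdot 40^{2}\right)}{24171} = \frac{1}{366} \cdot \frac{1}{41} \left(-1127280 - 533 + 183 \cdot 1600\right) \frac{1}{24171} = \frac{1}{366} \cdot \frac{1}{41} \left(-1127280 - 533 + 292800\right) \frac{1}{24171} = \frac{1}{366} \cdot \frac{1}{41} \left(-835013\right) \frac{1}{24171} = \left(- \frac{835013}{15006}\right) \frac{1}{24171} = - \frac{835013}{362710026}$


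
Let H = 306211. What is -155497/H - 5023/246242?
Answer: -39827990127/75402009062 ≈ -0.52821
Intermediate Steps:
-155497/H - 5023/246242 = -155497/306211 - 5023/246242 = -39827990127/75402009062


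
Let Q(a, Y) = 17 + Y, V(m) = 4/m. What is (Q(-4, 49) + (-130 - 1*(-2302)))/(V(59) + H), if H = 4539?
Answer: 132042/267805 ≈ 0.49305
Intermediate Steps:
(Q(-4, 49) + (-130 - 1*(-2302)))/(V(59) + H) = ((17 + 49) + (-130 - 1*(-2302)))/(4/59 + 4539) = (66 + (-130 + 2302))/(4*(1/59) + 4539) = (66 + 2172)/(4/59 + 4539) = 2238/(267805/59) = 2238*(59/267805) = 132042/267805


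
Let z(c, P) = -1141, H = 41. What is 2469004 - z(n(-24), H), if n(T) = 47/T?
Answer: 2470145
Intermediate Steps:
2469004 - z(n(-24), H) = 2469004 - 1*(-1141) = 2469004 + 1141 = 2470145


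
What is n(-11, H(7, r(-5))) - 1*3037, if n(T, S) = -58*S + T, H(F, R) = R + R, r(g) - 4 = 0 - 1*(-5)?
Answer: -4092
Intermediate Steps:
r(g) = 9 (r(g) = 4 + (0 - 1*(-5)) = 4 + (0 + 5) = 4 + 5 = 9)
H(F, R) = 2*R
n(T, S) = T - 58*S
n(-11, H(7, r(-5))) - 1*3037 = (-11 - 116*9) - 1*3037 = (-11 - 58*18) - 3037 = (-11 - 1044) - 3037 = -1055 - 3037 = -4092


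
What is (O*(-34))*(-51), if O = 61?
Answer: 105774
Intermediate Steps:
(O*(-34))*(-51) = (61*(-34))*(-51) = -2074*(-51) = 105774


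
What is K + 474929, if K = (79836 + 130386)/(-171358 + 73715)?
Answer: 46373282125/97643 ≈ 4.7493e+5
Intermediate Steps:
K = -210222/97643 (K = 210222/(-97643) = 210222*(-1/97643) = -210222/97643 ≈ -2.1530)
K + 474929 = -210222/97643 + 474929 = 46373282125/97643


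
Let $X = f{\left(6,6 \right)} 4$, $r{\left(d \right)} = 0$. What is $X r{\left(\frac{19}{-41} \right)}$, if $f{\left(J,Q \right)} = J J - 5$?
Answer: $0$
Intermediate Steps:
$f{\left(J,Q \right)} = -5 + J^{2}$ ($f{\left(J,Q \right)} = J^{2} - 5 = -5 + J^{2}$)
$X = 124$ ($X = \left(-5 + 6^{2}\right) 4 = \left(-5 + 36\right) 4 = 31 \cdot 4 = 124$)
$X r{\left(\frac{19}{-41} \right)} = 124 \cdot 0 = 0$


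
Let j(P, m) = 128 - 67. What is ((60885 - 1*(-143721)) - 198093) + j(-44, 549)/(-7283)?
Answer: 47434118/7283 ≈ 6513.0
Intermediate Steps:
j(P, m) = 61
((60885 - 1*(-143721)) - 198093) + j(-44, 549)/(-7283) = ((60885 - 1*(-143721)) - 198093) + 61/(-7283) = ((60885 + 143721) - 198093) + 61*(-1/7283) = (204606 - 198093) - 61/7283 = 6513 - 61/7283 = 47434118/7283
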